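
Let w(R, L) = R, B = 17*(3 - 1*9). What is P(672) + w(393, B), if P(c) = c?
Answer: 1065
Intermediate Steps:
B = -102 (B = 17*(3 - 9) = 17*(-6) = -102)
P(672) + w(393, B) = 672 + 393 = 1065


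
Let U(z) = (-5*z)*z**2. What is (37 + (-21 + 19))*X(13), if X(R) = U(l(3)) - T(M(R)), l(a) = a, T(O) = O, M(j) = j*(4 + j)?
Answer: -12460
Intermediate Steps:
U(z) = -5*z**3
X(R) = -135 - R*(4 + R) (X(R) = -5*3**3 - R*(4 + R) = -5*27 - R*(4 + R) = -135 - R*(4 + R))
(37 + (-21 + 19))*X(13) = (37 + (-21 + 19))*(-135 - 1*13*(4 + 13)) = (37 - 2)*(-135 - 1*13*17) = 35*(-135 - 221) = 35*(-356) = -12460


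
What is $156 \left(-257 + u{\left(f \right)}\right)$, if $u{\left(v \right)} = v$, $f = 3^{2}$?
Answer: $-38688$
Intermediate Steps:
$f = 9$
$156 \left(-257 + u{\left(f \right)}\right) = 156 \left(-257 + 9\right) = 156 \left(-248\right) = -38688$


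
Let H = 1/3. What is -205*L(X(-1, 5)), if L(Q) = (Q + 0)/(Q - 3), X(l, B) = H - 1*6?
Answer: -3485/26 ≈ -134.04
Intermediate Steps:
H = 1/3 (H = 1*(1/3) = 1/3 ≈ 0.33333)
X(l, B) = -17/3 (X(l, B) = 1/3 - 1*6 = 1/3 - 6 = -17/3)
L(Q) = Q/(-3 + Q)
-205*L(X(-1, 5)) = -(-3485)/(3*(-3 - 17/3)) = -(-3485)/(3*(-26/3)) = -(-3485)*(-3)/(3*26) = -205*17/26 = -3485/26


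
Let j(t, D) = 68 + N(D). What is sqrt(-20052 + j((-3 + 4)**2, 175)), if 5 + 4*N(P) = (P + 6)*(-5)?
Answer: I*sqrt(80846)/2 ≈ 142.17*I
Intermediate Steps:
N(P) = -35/4 - 5*P/4 (N(P) = -5/4 + ((P + 6)*(-5))/4 = -5/4 + ((6 + P)*(-5))/4 = -5/4 + (-30 - 5*P)/4 = -5/4 + (-15/2 - 5*P/4) = -35/4 - 5*P/4)
j(t, D) = 237/4 - 5*D/4 (j(t, D) = 68 + (-35/4 - 5*D/4) = 237/4 - 5*D/4)
sqrt(-20052 + j((-3 + 4)**2, 175)) = sqrt(-20052 + (237/4 - 5/4*175)) = sqrt(-20052 + (237/4 - 875/4)) = sqrt(-20052 - 319/2) = sqrt(-40423/2) = I*sqrt(80846)/2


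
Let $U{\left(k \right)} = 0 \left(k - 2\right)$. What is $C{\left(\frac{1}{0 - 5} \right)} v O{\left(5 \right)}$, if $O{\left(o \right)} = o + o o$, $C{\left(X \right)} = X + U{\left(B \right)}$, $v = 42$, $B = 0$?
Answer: $-252$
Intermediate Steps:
$U{\left(k \right)} = 0$ ($U{\left(k \right)} = 0 \left(-2 + k\right) = 0$)
$C{\left(X \right)} = X$ ($C{\left(X \right)} = X + 0 = X$)
$O{\left(o \right)} = o + o^{2}$
$C{\left(\frac{1}{0 - 5} \right)} v O{\left(5 \right)} = \frac{1}{0 - 5} \cdot 42 \cdot 5 \left(1 + 5\right) = \frac{1}{-5} \cdot 42 \cdot 5 \cdot 6 = \left(- \frac{1}{5}\right) 42 \cdot 30 = \left(- \frac{42}{5}\right) 30 = -252$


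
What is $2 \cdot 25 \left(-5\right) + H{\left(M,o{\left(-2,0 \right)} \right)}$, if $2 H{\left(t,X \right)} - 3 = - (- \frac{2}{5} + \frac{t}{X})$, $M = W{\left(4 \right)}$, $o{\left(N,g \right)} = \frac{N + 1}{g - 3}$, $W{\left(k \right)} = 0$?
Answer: $- \frac{2483}{10} \approx -248.3$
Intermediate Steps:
$o{\left(N,g \right)} = \frac{1 + N}{-3 + g}$
$M = 0$
$H{\left(t,X \right)} = \frac{17}{10} - \frac{t}{2 X}$ ($H{\left(t,X \right)} = \frac{3}{2} + \frac{\left(-1\right) \left(- \frac{2}{5} + \frac{t}{X}\right)}{2} = \frac{3}{2} + \frac{\frac{2}{5} - \frac{t}{X}}{2} = \frac{3}{2} + \left(\frac{1}{5} - \frac{t}{2 X}\right) = \frac{17}{10} - \frac{t}{2 X}$)
$2 \cdot 25 \left(-5\right) + H{\left(M,o{\left(-2,0 \right)} \right)} = 2 \cdot 25 \left(-5\right) + \left(\frac{17}{10} - \frac{0}{\frac{1}{-3 + 0} \left(1 - 2\right)}\right) = 50 \left(-5\right) + \left(\frac{17}{10} - \frac{0}{\frac{1}{-3} \left(-1\right)}\right) = -250 + \left(\frac{17}{10} - \frac{0}{\left(- \frac{1}{3}\right) \left(-1\right)}\right) = -250 + \left(\frac{17}{10} - 0 \frac{1}{\frac{1}{3}}\right) = -250 + \left(\frac{17}{10} - 0 \cdot 3\right) = -250 + \left(\frac{17}{10} + 0\right) = -250 + \frac{17}{10} = - \frac{2483}{10}$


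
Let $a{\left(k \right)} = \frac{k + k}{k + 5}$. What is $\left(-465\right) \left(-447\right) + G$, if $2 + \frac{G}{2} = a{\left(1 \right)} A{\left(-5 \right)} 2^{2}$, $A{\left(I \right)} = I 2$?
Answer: $\frac{623473}{3} \approx 2.0782 \cdot 10^{5}$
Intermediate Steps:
$A{\left(I \right)} = 2 I$
$a{\left(k \right)} = \frac{2 k}{5 + k}$
$G = - \frac{92}{3}$ ($G = -4 + 2 \cdot 2 \cdot 1 \frac{1}{5 + 1} \cdot 2 \left(-5\right) 2^{2} = -4 + 2 \cdot 2 \cdot 1 \cdot \frac{1}{6} \left(-10\right) 4 = -4 + 2 \cdot \frac{1}{3} \left(-10\right) 4 = -4 + 2 \left(\left(- \frac{10}{3}\right) 4\right) = -4 + 2 \left(- \frac{40}{3}\right) = -4 - \frac{80}{3} = - \frac{92}{3} \approx -30.667$)
$\left(-465\right) \left(-447\right) + G = \left(-465\right) \left(-447\right) - \frac{92}{3} = 207855 - \frac{92}{3} = \frac{623473}{3}$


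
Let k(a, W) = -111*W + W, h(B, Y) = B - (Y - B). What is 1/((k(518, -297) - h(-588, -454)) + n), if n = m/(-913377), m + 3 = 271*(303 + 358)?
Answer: 913377/30499305656 ≈ 2.9947e-5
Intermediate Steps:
h(B, Y) = -Y + 2*B (h(B, Y) = B + (B - Y) = -Y + 2*B)
k(a, W) = -110*W
m = 179128 (m = -3 + 271*(303 + 358) = -3 + 271*661 = -3 + 179131 = 179128)
n = -179128/913377 (n = 179128/(-913377) = 179128*(-1/913377) = -179128/913377 ≈ -0.19612)
1/((k(518, -297) - h(-588, -454)) + n) = 1/((-110*(-297) - (-1*(-454) + 2*(-588))) - 179128/913377) = 1/((32670 - (454 - 1176)) - 179128/913377) = 1/((32670 - 1*(-722)) - 179128/913377) = 1/((32670 + 722) - 179128/913377) = 1/(33392 - 179128/913377) = 1/(30499305656/913377) = 913377/30499305656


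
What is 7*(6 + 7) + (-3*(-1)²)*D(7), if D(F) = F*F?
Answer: -56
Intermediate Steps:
D(F) = F²
7*(6 + 7) + (-3*(-1)²)*D(7) = 7*(6 + 7) - 3*(-1)²*7² = 7*13 - 3*1*49 = 91 - 3*49 = 91 - 147 = -56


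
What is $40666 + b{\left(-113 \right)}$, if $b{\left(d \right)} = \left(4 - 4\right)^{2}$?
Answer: $40666$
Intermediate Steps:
$b{\left(d \right)} = 0$ ($b{\left(d \right)} = 0^{2} = 0$)
$40666 + b{\left(-113 \right)} = 40666 + 0 = 40666$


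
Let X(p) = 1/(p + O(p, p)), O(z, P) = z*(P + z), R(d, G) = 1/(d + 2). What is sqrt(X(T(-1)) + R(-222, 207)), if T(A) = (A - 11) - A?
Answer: I*sqrt(1155)/2310 ≈ 0.014712*I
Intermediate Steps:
R(d, G) = 1/(2 + d)
T(A) = -11 (T(A) = (-11 + A) - A = -11)
X(p) = 1/(p + 2*p**2) (X(p) = 1/(p + p*(p + p)) = 1/(p + p*(2*p)) = 1/(p + 2*p**2))
sqrt(X(T(-1)) + R(-222, 207)) = sqrt(1/((-11)*(1 + 2*(-11))) + 1/(2 - 222)) = sqrt(-1/(11*(1 - 22)) + 1/(-220)) = sqrt(-1/11/(-21) - 1/220) = sqrt(-1/11*(-1/21) - 1/220) = sqrt(1/231 - 1/220) = sqrt(-1/4620) = I*sqrt(1155)/2310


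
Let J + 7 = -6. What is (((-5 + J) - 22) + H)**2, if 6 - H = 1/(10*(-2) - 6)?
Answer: 779689/676 ≈ 1153.4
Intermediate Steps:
J = -13 (J = -7 - 6 = -13)
H = 157/26 (H = 6 - 1/(10*(-2) - 6) = 6 - 1/(-20 - 6) = 6 - 1/(-26) = 6 - 1*(-1/26) = 6 + 1/26 = 157/26 ≈ 6.0385)
(((-5 + J) - 22) + H)**2 = (((-5 - 13) - 22) + 157/26)**2 = ((-18 - 22) + 157/26)**2 = (-40 + 157/26)**2 = (-883/26)**2 = 779689/676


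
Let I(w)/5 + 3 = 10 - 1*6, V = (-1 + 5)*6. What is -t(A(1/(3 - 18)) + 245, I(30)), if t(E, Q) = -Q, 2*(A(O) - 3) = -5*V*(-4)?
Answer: 5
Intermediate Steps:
V = 24 (V = 4*6 = 24)
A(O) = 243 (A(O) = 3 + (-5*24*(-4))/2 = 3 + (-120*(-4))/2 = 3 + (½)*480 = 3 + 240 = 243)
I(w) = 5 (I(w) = -15 + 5*(10 - 1*6) = -15 + 5*(10 - 6) = -15 + 5*4 = -15 + 20 = 5)
-t(A(1/(3 - 18)) + 245, I(30)) = -(-1)*5 = -1*(-5) = 5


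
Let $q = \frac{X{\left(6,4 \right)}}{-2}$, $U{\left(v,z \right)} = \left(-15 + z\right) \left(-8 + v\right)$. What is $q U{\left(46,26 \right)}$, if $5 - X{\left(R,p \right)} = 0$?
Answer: $-1045$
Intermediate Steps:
$X{\left(R,p \right)} = 5$ ($X{\left(R,p \right)} = 5 - 0 = 5 + 0 = 5$)
$q = - \frac{5}{2}$ ($q = \frac{5}{-2} = 5 \left(- \frac{1}{2}\right) = - \frac{5}{2} \approx -2.5$)
$q U{\left(46,26 \right)} = - \frac{5 \left(120 - 690 - 208 + 46 \cdot 26\right)}{2} = - \frac{5 \left(120 - 690 - 208 + 1196\right)}{2} = \left(- \frac{5}{2}\right) 418 = -1045$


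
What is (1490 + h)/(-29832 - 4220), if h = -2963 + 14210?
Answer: -12737/34052 ≈ -0.37405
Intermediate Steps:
h = 11247
(1490 + h)/(-29832 - 4220) = (1490 + 11247)/(-29832 - 4220) = 12737/(-34052) = 12737*(-1/34052) = -12737/34052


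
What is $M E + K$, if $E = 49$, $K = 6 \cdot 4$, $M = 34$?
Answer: $1690$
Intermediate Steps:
$K = 24$
$M E + K = 34 \cdot 49 + 24 = 1666 + 24 = 1690$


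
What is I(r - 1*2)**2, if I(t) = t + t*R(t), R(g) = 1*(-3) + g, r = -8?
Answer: 14400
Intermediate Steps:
R(g) = -3 + g
I(t) = t + t*(-3 + t)
I(r - 1*2)**2 = ((-8 - 1*2)*(-2 + (-8 - 1*2)))**2 = ((-8 - 2)*(-2 + (-8 - 2)))**2 = (-10*(-2 - 10))**2 = (-10*(-12))**2 = 120**2 = 14400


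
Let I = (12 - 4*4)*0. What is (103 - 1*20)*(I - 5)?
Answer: -415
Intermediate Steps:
I = 0 (I = (12 - 16)*0 = -4*0 = 0)
(103 - 1*20)*(I - 5) = (103 - 1*20)*(0 - 5) = (103 - 20)*(-5) = 83*(-5) = -415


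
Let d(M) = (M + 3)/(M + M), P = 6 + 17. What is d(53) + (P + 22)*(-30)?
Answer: -71522/53 ≈ -1349.5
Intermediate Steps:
P = 23
d(M) = (3 + M)/(2*M) (d(M) = (3 + M)/((2*M)) = (3 + M)*(1/(2*M)) = (3 + M)/(2*M))
d(53) + (P + 22)*(-30) = (½)*(3 + 53)/53 + (23 + 22)*(-30) = (½)*(1/53)*56 + 45*(-30) = 28/53 - 1350 = -71522/53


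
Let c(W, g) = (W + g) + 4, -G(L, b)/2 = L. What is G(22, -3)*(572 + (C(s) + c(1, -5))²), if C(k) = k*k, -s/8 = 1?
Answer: -205392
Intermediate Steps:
s = -8 (s = -8*1 = -8)
G(L, b) = -2*L
c(W, g) = 4 + W + g
C(k) = k²
G(22, -3)*(572 + (C(s) + c(1, -5))²) = (-2*22)*(572 + ((-8)² + (4 + 1 - 5))²) = -44*(572 + (64 + 0)²) = -44*(572 + 64²) = -44*(572 + 4096) = -44*4668 = -205392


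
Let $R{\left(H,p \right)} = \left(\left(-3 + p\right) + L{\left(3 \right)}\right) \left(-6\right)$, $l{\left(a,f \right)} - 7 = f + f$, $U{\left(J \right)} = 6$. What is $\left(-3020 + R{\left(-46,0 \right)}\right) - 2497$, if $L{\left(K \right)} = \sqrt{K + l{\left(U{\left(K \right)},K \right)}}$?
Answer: $-5523$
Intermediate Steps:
$l{\left(a,f \right)} = 7 + 2 f$ ($l{\left(a,f \right)} = 7 + \left(f + f\right) = 7 + 2 f$)
$L{\left(K \right)} = \sqrt{7 + 3 K}$ ($L{\left(K \right)} = \sqrt{K + \left(7 + 2 K\right)} = \sqrt{7 + 3 K}$)
$R{\left(H,p \right)} = -6 - 6 p$ ($R{\left(H,p \right)} = \left(\left(-3 + p\right) + \sqrt{7 + 3 \cdot 3}\right) \left(-6\right) = \left(\left(-3 + p\right) + \sqrt{7 + 9}\right) \left(-6\right) = \left(\left(-3 + p\right) + \sqrt{16}\right) \left(-6\right) = \left(\left(-3 + p\right) + 4\right) \left(-6\right) = \left(1 + p\right) \left(-6\right) = -6 - 6 p$)
$\left(-3020 + R{\left(-46,0 \right)}\right) - 2497 = \left(-3020 - 6\right) - 2497 = -3026 - 2497 = -5523$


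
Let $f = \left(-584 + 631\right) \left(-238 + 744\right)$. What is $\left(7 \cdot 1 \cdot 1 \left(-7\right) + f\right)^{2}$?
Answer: $563255289$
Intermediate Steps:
$f = 23782$ ($f = 47 \cdot 506 = 23782$)
$\left(7 \cdot 1 \cdot 1 \left(-7\right) + f\right)^{2} = \left(7 \cdot 1 \cdot 1 \left(-7\right) + 23782\right)^{2} = \left(7 \cdot 1 \left(-7\right) + 23782\right)^{2} = \left(7 \left(-7\right) + 23782\right)^{2} = \left(-49 + 23782\right)^{2} = 23733^{2} = 563255289$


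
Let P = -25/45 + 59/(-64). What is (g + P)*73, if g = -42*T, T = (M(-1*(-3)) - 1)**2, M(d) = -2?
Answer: -15956267/576 ≈ -27702.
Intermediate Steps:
P = -851/576 (P = -25*1/45 + 59*(-1/64) = -5/9 - 59/64 = -851/576 ≈ -1.4774)
T = 9 (T = (-2 - 1)**2 = (-3)**2 = 9)
g = -378 (g = -42*9 = -378)
(g + P)*73 = (-378 - 851/576)*73 = -218579/576*73 = -15956267/576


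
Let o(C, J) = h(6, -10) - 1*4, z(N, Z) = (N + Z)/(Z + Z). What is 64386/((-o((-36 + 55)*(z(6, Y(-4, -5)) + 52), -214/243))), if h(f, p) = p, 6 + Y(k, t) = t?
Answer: 4599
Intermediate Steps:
Y(k, t) = -6 + t
z(N, Z) = (N + Z)/(2*Z) (z(N, Z) = (N + Z)/((2*Z)) = (N + Z)*(1/(2*Z)) = (N + Z)/(2*Z))
o(C, J) = -14 (o(C, J) = -10 - 1*4 = -10 - 4 = -14)
64386/((-o((-36 + 55)*(z(6, Y(-4, -5)) + 52), -214/243))) = 64386/((-1*(-14))) = 64386/14 = 64386*(1/14) = 4599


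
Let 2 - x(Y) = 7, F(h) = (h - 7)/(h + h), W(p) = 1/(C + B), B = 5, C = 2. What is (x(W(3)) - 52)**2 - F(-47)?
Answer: 152676/47 ≈ 3248.4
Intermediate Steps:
W(p) = 1/7 (W(p) = 1/(2 + 5) = 1/7)
F(h) = (-7 + h)/(2*h) (F(h) = (-7 + h)/((2*h)) = (-7 + h)*(1/(2*h)) = (-7 + h)/(2*h))
x(Y) = -5 (x(Y) = 2 - 1*7 = 2 - 7 = -5)
(x(W(3)) - 52)**2 - F(-47) = (-5 - 52)**2 - (-7 - 47)/(2*(-47)) = (-57)**2 - (-1)*(-54)/(2*47) = 3249 - 1*27/47 = 3249 - 27/47 = 152676/47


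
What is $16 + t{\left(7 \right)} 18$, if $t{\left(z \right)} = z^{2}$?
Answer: $898$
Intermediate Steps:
$16 + t{\left(7 \right)} 18 = 16 + 7^{2} \cdot 18 = 16 + 49 \cdot 18 = 16 + 882 = 898$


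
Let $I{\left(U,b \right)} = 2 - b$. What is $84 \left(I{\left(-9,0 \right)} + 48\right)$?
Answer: $4200$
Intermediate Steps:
$84 \left(I{\left(-9,0 \right)} + 48\right) = 84 \left(\left(2 - 0\right) + 48\right) = 84 \left(\left(2 + 0\right) + 48\right) = 84 \left(2 + 48\right) = 84 \cdot 50 = 4200$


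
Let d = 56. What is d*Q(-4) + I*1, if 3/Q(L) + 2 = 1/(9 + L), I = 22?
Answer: -214/3 ≈ -71.333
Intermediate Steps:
Q(L) = 3/(-2 + 1/(9 + L))
d*Q(-4) + I*1 = 56*(3*(-9 - 1*(-4))/(17 + 2*(-4))) + 22*1 = 56*(3*(-9 + 4)/(17 - 8)) + 22 = 56*(3*(-5)/9) + 22 = 56*(3*(⅑)*(-5)) + 22 = 56*(-5/3) + 22 = -280/3 + 22 = -214/3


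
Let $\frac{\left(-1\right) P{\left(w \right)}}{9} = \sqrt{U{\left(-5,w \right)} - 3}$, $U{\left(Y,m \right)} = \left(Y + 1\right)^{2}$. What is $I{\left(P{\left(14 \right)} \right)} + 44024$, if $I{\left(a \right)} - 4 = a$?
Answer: $44028 - 9 \sqrt{13} \approx 43996.0$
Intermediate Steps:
$U{\left(Y,m \right)} = \left(1 + Y\right)^{2}$
$P{\left(w \right)} = - 9 \sqrt{13}$ ($P{\left(w \right)} = - 9 \sqrt{\left(1 - 5\right)^{2} - 3} = - 9 \sqrt{\left(-4\right)^{2} - 3} = - 9 \sqrt{16 - 3} = - 9 \sqrt{13}$)
$I{\left(a \right)} = 4 + a$
$I{\left(P{\left(14 \right)} \right)} + 44024 = \left(4 - 9 \sqrt{13}\right) + 44024 = 44028 - 9 \sqrt{13}$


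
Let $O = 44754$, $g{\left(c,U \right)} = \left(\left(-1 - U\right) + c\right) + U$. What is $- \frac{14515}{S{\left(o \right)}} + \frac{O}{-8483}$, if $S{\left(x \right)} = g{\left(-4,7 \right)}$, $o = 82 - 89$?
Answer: $\frac{24581395}{8483} \approx 2897.7$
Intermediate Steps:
$o = -7$ ($o = 82 - 89 = -7$)
$g{\left(c,U \right)} = -1 + c$ ($g{\left(c,U \right)} = \left(-1 + c - U\right) + U = -1 + c$)
$S{\left(x \right)} = -5$ ($S{\left(x \right)} = -1 - 4 = -5$)
$- \frac{14515}{S{\left(o \right)}} + \frac{O}{-8483} = - \frac{14515}{-5} + \frac{44754}{-8483} = \left(-14515\right) \left(- \frac{1}{5}\right) + 44754 \left(- \frac{1}{8483}\right) = 2903 - \frac{44754}{8483} = \frac{24581395}{8483}$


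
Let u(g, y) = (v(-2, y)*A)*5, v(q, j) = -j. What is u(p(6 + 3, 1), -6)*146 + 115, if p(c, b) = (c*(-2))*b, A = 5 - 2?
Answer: 13255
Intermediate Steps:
A = 3
p(c, b) = -2*b*c (p(c, b) = (-2*c)*b = -2*b*c)
u(g, y) = -15*y (u(g, y) = (-y*3)*5 = -3*y*5 = -15*y)
u(p(6 + 3, 1), -6)*146 + 115 = -15*(-6)*146 + 115 = 90*146 + 115 = 13140 + 115 = 13255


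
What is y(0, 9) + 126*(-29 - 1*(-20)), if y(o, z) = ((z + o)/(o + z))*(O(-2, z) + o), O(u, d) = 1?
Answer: -1133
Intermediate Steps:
y(o, z) = 1 + o (y(o, z) = ((z + o)/(o + z))*(1 + o) = ((o + z)/(o + z))*(1 + o) = 1*(1 + o) = 1 + o)
y(0, 9) + 126*(-29 - 1*(-20)) = (1 + 0) + 126*(-29 - 1*(-20)) = 1 + 126*(-29 + 20) = 1 + 126*(-9) = 1 - 1134 = -1133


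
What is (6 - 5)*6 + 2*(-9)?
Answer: -12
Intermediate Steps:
(6 - 5)*6 + 2*(-9) = 1*6 - 18 = 6 - 18 = -12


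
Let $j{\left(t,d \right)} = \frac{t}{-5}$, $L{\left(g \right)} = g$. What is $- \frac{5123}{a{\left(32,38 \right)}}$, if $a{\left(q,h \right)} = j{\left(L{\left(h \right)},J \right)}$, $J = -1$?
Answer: $\frac{25615}{38} \approx 674.08$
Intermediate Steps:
$j{\left(t,d \right)} = - \frac{t}{5}$ ($j{\left(t,d \right)} = t \left(- \frac{1}{5}\right) = - \frac{t}{5}$)
$a{\left(q,h \right)} = - \frac{h}{5}$
$- \frac{5123}{a{\left(32,38 \right)}} = - \frac{5123}{\left(- \frac{1}{5}\right) 38} = - \frac{5123}{- \frac{38}{5}} = \left(-5123\right) \left(- \frac{5}{38}\right) = \frac{25615}{38}$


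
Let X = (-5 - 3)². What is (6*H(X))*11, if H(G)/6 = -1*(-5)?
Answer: 1980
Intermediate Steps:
X = 64 (X = (-8)² = 64)
H(G) = 30 (H(G) = 6*(-1*(-5)) = 6*5 = 30)
(6*H(X))*11 = (6*30)*11 = 180*11 = 1980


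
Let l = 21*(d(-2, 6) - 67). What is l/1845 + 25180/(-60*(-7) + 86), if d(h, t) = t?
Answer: 7634819/155595 ≈ 49.069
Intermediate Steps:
l = -1281 (l = 21*(6 - 67) = 21*(-61) = -1281)
l/1845 + 25180/(-60*(-7) + 86) = -1281/1845 + 25180/(-60*(-7) + 86) = -1281*1/1845 + 25180/(420 + 86) = -427/615 + 25180/506 = -427/615 + 25180*(1/506) = -427/615 + 12590/253 = 7634819/155595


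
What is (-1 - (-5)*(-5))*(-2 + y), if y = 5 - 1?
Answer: -52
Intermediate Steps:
y = 4
(-1 - (-5)*(-5))*(-2 + y) = (-1 - (-5)*(-5))*(-2 + 4) = (-1 - 5*5)*2 = (-1 - 25)*2 = -26*2 = -52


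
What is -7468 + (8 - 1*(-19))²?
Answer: -6739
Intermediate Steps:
-7468 + (8 - 1*(-19))² = -7468 + (8 + 19)² = -7468 + 27² = -7468 + 729 = -6739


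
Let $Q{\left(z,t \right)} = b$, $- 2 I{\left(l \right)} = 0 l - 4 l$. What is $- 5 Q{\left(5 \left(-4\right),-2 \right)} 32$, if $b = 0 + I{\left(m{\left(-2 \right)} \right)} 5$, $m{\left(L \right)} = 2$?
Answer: $-3200$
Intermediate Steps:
$I{\left(l \right)} = 2 l$ ($I{\left(l \right)} = - \frac{0 l - 4 l}{2} = - \frac{0 - 4 l}{2} = - \frac{\left(-4\right) l}{2} = 2 l$)
$b = 20$ ($b = 0 + 2 \cdot 2 \cdot 5 = 0 + 4 \cdot 5 = 0 + 20 = 20$)
$Q{\left(z,t \right)} = 20$
$- 5 Q{\left(5 \left(-4\right),-2 \right)} 32 = \left(-5\right) 20 \cdot 32 = \left(-100\right) 32 = -3200$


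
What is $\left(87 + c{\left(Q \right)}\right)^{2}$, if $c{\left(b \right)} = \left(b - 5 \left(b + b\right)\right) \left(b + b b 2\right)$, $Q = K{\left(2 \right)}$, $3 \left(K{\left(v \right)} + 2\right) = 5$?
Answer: $\frac{67600}{9} \approx 7511.1$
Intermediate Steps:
$K{\left(v \right)} = - \frac{1}{3}$ ($K{\left(v \right)} = -2 + \frac{1}{3} \cdot 5 = -2 + \frac{5}{3} = - \frac{1}{3}$)
$Q = - \frac{1}{3} \approx -0.33333$
$c{\left(b \right)} = - 9 b \left(b + 2 b^{2}\right)$ ($c{\left(b \right)} = \left(b - 5 \cdot 2 b\right) \left(b + b^{2} \cdot 2\right) = \left(b - 10 b\right) \left(b + 2 b^{2}\right) = - 9 b \left(b + 2 b^{2}\right)$)
$\left(87 + c{\left(Q \right)}\right)^{2} = \left(87 + \left(- \frac{1}{3}\right)^{2} \left(-9 - -6\right)\right)^{2} = \left(87 + \frac{-9 + 6}{9}\right)^{2} = \left(87 + \frac{1}{9} \left(-3\right)\right)^{2} = \left(87 - \frac{1}{3}\right)^{2} = \left(\frac{260}{3}\right)^{2} = \frac{67600}{9}$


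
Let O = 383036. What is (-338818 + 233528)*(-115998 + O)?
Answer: -28116431020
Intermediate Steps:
(-338818 + 233528)*(-115998 + O) = (-338818 + 233528)*(-115998 + 383036) = -105290*267038 = -28116431020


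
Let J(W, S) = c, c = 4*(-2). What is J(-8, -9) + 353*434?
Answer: 153194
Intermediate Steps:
c = -8
J(W, S) = -8
J(-8, -9) + 353*434 = -8 + 353*434 = -8 + 153202 = 153194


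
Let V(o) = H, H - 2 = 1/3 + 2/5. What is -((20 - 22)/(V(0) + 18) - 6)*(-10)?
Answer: -18960/311 ≈ -60.965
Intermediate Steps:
H = 41/15 (H = 2 + (1/3 + 2/5) = 2 + (1*(⅓) + 2*(⅕)) = 2 + (⅓ + ⅖) = 2 + 11/15 = 41/15 ≈ 2.7333)
V(o) = 41/15
-((20 - 22)/(V(0) + 18) - 6)*(-10) = -((20 - 22)/(41/15 + 18) - 6)*(-10) = -(-2/311/15 - 6)*(-10) = -(-2*15/311 - 6)*(-10) = -(-30/311 - 6)*(-10) = -(-1896)*(-10)/311 = -1*18960/311 = -18960/311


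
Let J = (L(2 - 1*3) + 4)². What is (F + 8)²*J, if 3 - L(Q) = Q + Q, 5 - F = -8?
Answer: 35721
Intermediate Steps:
F = 13 (F = 5 - 1*(-8) = 5 + 8 = 13)
L(Q) = 3 - 2*Q (L(Q) = 3 - (Q + Q) = 3 - 2*Q)
J = 81 (J = ((3 - 2*(2 - 1*3)) + 4)² = ((3 - 2*(2 - 3)) + 4)² = ((3 - 2*(-1)) + 4)² = ((3 + 2) + 4)² = (5 + 4)² = 9² = 81)
(F + 8)²*J = (13 + 8)²*81 = 21²*81 = 441*81 = 35721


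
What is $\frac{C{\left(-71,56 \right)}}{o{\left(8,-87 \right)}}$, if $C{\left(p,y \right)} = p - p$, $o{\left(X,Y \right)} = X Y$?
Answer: $0$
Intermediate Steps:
$C{\left(p,y \right)} = 0$
$\frac{C{\left(-71,56 \right)}}{o{\left(8,-87 \right)}} = \frac{0}{8 \left(-87\right)} = \frac{0}{-696} = 0 \left(- \frac{1}{696}\right) = 0$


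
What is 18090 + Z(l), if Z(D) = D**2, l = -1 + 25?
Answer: 18666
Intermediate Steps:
l = 24
18090 + Z(l) = 18090 + 24**2 = 18090 + 576 = 18666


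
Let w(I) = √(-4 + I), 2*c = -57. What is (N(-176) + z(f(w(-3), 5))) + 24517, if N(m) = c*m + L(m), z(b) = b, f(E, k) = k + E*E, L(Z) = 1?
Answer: 29532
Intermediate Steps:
c = -57/2 (c = (½)*(-57) = -57/2 ≈ -28.500)
f(E, k) = k + E²
N(m) = 1 - 57*m/2 (N(m) = -57*m/2 + 1 = 1 - 57*m/2)
(N(-176) + z(f(w(-3), 5))) + 24517 = ((1 - 57/2*(-176)) + (5 + (√(-4 - 3))²)) + 24517 = ((1 + 5016) + (5 + (√(-7))²)) + 24517 = (5017 + (5 + (I*√7)²)) + 24517 = (5017 + (5 - 7)) + 24517 = (5017 - 2) + 24517 = 5015 + 24517 = 29532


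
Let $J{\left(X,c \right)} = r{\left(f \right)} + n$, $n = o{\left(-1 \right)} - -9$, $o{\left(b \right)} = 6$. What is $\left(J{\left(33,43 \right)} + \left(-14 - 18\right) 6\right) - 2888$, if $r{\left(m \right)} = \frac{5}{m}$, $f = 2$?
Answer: $- \frac{6125}{2} \approx -3062.5$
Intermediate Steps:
$n = 15$ ($n = 6 - -9 = 6 + 9 = 15$)
$J{\left(X,c \right)} = \frac{35}{2}$ ($J{\left(X,c \right)} = \frac{5}{2} + 15 = \frac{35}{2}$)
$\left(J{\left(33,43 \right)} + \left(-14 - 18\right) 6\right) - 2888 = \left(\frac{35}{2} + \left(-14 - 18\right) 6\right) - 2888 = \left(\frac{35}{2} - 192\right) - 2888 = - \frac{349}{2} - 2888 = - \frac{6125}{2}$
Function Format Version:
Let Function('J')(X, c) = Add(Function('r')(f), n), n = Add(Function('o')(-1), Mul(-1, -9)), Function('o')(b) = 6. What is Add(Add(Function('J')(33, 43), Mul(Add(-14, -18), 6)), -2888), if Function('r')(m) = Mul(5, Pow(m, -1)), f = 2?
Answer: Rational(-6125, 2) ≈ -3062.5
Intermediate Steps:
n = 15 (n = Add(6, Mul(-1, -9)) = Add(6, 9) = 15)
Function('J')(X, c) = Rational(35, 2) (Function('J')(X, c) = Add(Mul(5, Pow(2, -1)), 15) = Add(Mul(5, Rational(1, 2)), 15) = Add(Rational(5, 2), 15) = Rational(35, 2))
Add(Add(Function('J')(33, 43), Mul(Add(-14, -18), 6)), -2888) = Add(Add(Rational(35, 2), Mul(Add(-14, -18), 6)), -2888) = Add(Add(Rational(35, 2), Mul(-32, 6)), -2888) = Add(Add(Rational(35, 2), -192), -2888) = Add(Rational(-349, 2), -2888) = Rational(-6125, 2)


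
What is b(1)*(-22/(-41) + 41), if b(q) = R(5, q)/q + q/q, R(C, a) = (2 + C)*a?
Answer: 13624/41 ≈ 332.29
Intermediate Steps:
R(C, a) = a*(2 + C)
b(q) = 8 (b(q) = (q*(2 + 5))/q + q/q = (q*7)/q + 1 = (7*q)/q + 1 = 7 + 1 = 8)
b(1)*(-22/(-41) + 41) = 8*(-22/(-41) + 41) = 8*(-22*(-1/41) + 41) = 8*(22/41 + 41) = 8*(1703/41) = 13624/41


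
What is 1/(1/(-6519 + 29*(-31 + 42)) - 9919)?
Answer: -6200/61497801 ≈ -0.00010082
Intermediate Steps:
1/(1/(-6519 + 29*(-31 + 42)) - 9919) = 1/(1/(-6519 + 29*11) - 9919) = 1/(1/(-6519 + 319) - 9919) = 1/(1/(-6200) - 9919) = 1/(-1/6200 - 9919) = 1/(-61497801/6200) = -6200/61497801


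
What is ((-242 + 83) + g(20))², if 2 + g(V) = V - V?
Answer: 25921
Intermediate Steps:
g(V) = -2 (g(V) = -2 + (V - V) = -2 + 0 = -2)
((-242 + 83) + g(20))² = ((-242 + 83) - 2)² = (-159 - 2)² = (-161)² = 25921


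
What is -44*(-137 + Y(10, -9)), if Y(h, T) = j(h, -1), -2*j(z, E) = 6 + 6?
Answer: 6292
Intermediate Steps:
j(z, E) = -6 (j(z, E) = -(6 + 6)/2 = -½*12 = -6)
Y(h, T) = -6
-44*(-137 + Y(10, -9)) = -44*(-137 - 6) = -44*(-143) = 6292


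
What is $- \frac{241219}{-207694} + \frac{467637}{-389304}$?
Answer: $- \frac{536312917}{13476017496} \approx -0.039798$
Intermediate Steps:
$- \frac{241219}{-207694} + \frac{467637}{-389304} = \left(-241219\right) \left(- \frac{1}{207694}\right) + 467637 \left(- \frac{1}{389304}\right) = \frac{241219}{207694} - \frac{155879}{129768} = - \frac{536312917}{13476017496}$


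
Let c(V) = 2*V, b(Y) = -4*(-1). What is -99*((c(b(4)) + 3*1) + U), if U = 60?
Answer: -7029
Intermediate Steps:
b(Y) = 4
-99*((c(b(4)) + 3*1) + U) = -99*((2*4 + 3*1) + 60) = -99*((8 + 3) + 60) = -99*(11 + 60) = -99*71 = -7029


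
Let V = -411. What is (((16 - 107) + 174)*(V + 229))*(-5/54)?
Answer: 37765/27 ≈ 1398.7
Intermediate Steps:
(((16 - 107) + 174)*(V + 229))*(-5/54) = (((16 - 107) + 174)*(-411 + 229))*(-5/54) = ((-91 + 174)*(-182))*(-5*1/54) = (83*(-182))*(-5/54) = -15106*(-5/54) = 37765/27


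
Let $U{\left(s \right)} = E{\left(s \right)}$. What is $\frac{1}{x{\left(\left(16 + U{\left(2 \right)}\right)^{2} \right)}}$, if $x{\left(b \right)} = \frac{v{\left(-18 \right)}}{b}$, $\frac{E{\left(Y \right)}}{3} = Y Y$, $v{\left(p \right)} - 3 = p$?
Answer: $- \frac{784}{15} \approx -52.267$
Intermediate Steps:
$v{\left(p \right)} = 3 + p$
$E{\left(Y \right)} = 3 Y^{2}$ ($E{\left(Y \right)} = 3 Y Y = 3 Y^{2}$)
$U{\left(s \right)} = 3 s^{2}$
$x{\left(b \right)} = - \frac{15}{b}$ ($x{\left(b \right)} = \frac{3 - 18}{b} = - \frac{15}{b}$)
$\frac{1}{x{\left(\left(16 + U{\left(2 \right)}\right)^{2} \right)}} = \frac{1}{\left(-15\right) \frac{1}{\left(16 + 3 \cdot 2^{2}\right)^{2}}} = \frac{1}{\left(-15\right) \frac{1}{\left(16 + 3 \cdot 4\right)^{2}}} = \frac{1}{\left(-15\right) \frac{1}{\left(16 + 12\right)^{2}}} = \frac{1}{\left(-15\right) \frac{1}{28^{2}}} = \frac{1}{\left(-15\right) \frac{1}{784}} = \frac{1}{- \frac{15}{784}} = - \frac{784}{15}$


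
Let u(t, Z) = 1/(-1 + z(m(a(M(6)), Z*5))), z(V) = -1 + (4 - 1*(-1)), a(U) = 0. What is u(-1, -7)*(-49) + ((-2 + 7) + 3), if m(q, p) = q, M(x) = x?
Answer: -25/3 ≈ -8.3333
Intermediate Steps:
z(V) = 4 (z(V) = -1 + (4 + 1) = -1 + 5 = 4)
u(t, Z) = ⅓ (u(t, Z) = 1/(-1 + 4) = 1/3 = ⅓)
u(-1, -7)*(-49) + ((-2 + 7) + 3) = (⅓)*(-49) + ((-2 + 7) + 3) = -49/3 + (5 + 3) = -49/3 + 8 = -25/3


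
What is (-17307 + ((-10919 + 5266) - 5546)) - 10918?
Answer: -39424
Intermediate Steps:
(-17307 + ((-10919 + 5266) - 5546)) - 10918 = (-17307 + (-5653 - 5546)) - 10918 = (-17307 - 11199) - 10918 = -28506 - 10918 = -39424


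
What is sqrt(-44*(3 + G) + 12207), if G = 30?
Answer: 3*sqrt(1195) ≈ 103.71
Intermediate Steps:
sqrt(-44*(3 + G) + 12207) = sqrt(-44*(3 + 30) + 12207) = sqrt(-44*33 + 12207) = sqrt(-1452 + 12207) = sqrt(10755) = 3*sqrt(1195)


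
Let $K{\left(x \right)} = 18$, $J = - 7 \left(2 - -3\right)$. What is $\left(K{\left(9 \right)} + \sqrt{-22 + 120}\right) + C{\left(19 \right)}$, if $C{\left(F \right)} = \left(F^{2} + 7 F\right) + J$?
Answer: $477 + 7 \sqrt{2} \approx 486.9$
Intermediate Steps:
$J = -35$ ($J = - 7 \left(2 + 3\right) = \left(-7\right) 5 = -35$)
$C{\left(F \right)} = -35 + F^{2} + 7 F$ ($C{\left(F \right)} = \left(F^{2} + 7 F\right) - 35 = -35 + F^{2} + 7 F$)
$\left(K{\left(9 \right)} + \sqrt{-22 + 120}\right) + C{\left(19 \right)} = \left(18 + \sqrt{-22 + 120}\right) + \left(-35 + 19^{2} + 7 \cdot 19\right) = \left(18 + \sqrt{98}\right) + \left(-35 + 361 + 133\right) = \left(18 + 7 \sqrt{2}\right) + 459 = 477 + 7 \sqrt{2}$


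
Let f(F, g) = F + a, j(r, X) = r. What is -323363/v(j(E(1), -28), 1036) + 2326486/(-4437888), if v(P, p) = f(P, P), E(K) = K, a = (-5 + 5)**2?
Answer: -717525551915/2218944 ≈ -3.2336e+5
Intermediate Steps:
a = 0 (a = 0**2 = 0)
f(F, g) = F (f(F, g) = F + 0 = F)
v(P, p) = P
-323363/v(j(E(1), -28), 1036) + 2326486/(-4437888) = -323363/1 + 2326486/(-4437888) = -323363*1 + 2326486*(-1/4437888) = -323363 - 1163243/2218944 = -717525551915/2218944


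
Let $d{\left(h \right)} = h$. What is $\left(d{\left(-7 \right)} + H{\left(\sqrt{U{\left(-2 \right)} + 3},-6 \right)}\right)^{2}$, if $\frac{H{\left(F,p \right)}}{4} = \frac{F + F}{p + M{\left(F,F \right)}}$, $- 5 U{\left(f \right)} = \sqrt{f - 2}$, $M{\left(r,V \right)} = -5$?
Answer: $\frac{\left(385 + 8 \sqrt{5} \sqrt{15 - 2 i}\right)^{2}}{3025} \approx 68.261 - 1.3847 i$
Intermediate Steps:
$U{\left(f \right)} = - \frac{\sqrt{-2 + f}}{5}$ ($U{\left(f \right)} = - \frac{\sqrt{f - 2}}{5} = - \frac{\sqrt{-2 + f}}{5}$)
$H{\left(F,p \right)} = \frac{8 F}{-5 + p}$ ($H{\left(F,p \right)} = 4 \frac{F + F}{p - 5} = 4 \frac{2 F}{-5 + p} = \frac{8 F}{-5 + p}$)
$\left(d{\left(-7 \right)} + H{\left(\sqrt{U{\left(-2 \right)} + 3},-6 \right)}\right)^{2} = \left(-7 + \frac{8 \sqrt{- \frac{\sqrt{-2 - 2}}{5} + 3}}{-5 - 6}\right)^{2} = \left(-7 + \frac{8 \sqrt{- \frac{\sqrt{-4}}{5} + 3}}{-11}\right)^{2} = \left(-7 + 8 \sqrt{- \frac{2 i}{5} + 3} \left(- \frac{1}{11}\right)\right)^{2} = \left(-7 + 8 \sqrt{3 - \frac{2 i}{5}} \left(- \frac{1}{11}\right)\right)^{2} = \left(-7 - \frac{8 \sqrt{3 - \frac{2 i}{5}}}{11}\right)^{2}$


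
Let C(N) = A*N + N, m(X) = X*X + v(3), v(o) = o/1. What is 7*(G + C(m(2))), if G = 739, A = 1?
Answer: 5271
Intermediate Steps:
v(o) = o (v(o) = o*1 = o)
m(X) = 3 + X² (m(X) = X*X + 3 = X² + 3 = 3 + X²)
C(N) = 2*N (C(N) = 1*N + N = N + N = 2*N)
7*(G + C(m(2))) = 7*(739 + 2*(3 + 2²)) = 7*(739 + 2*(3 + 4)) = 7*(739 + 2*7) = 7*(739 + 14) = 7*753 = 5271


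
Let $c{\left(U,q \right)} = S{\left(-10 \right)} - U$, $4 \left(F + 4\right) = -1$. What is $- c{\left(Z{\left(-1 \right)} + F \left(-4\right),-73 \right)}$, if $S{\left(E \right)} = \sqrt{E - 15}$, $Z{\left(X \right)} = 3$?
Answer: $20 - 5 i \approx 20.0 - 5.0 i$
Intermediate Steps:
$F = - \frac{17}{4}$ ($F = -4 + \frac{1}{4} \left(-1\right) = -4 - \frac{1}{4} = - \frac{17}{4} \approx -4.25$)
$S{\left(E \right)} = \sqrt{-15 + E}$
$c{\left(U,q \right)} = - U + 5 i$ ($c{\left(U,q \right)} = \sqrt{-15 - 10} - U = \sqrt{-25} - U = 5 i - U = - U + 5 i$)
$- c{\left(Z{\left(-1 \right)} + F \left(-4\right),-73 \right)} = - (- (3 - -17) + 5 i) = - (- (3 + 17) + 5 i) = - (\left(-1\right) 20 + 5 i) = - (-20 + 5 i) = 20 - 5 i$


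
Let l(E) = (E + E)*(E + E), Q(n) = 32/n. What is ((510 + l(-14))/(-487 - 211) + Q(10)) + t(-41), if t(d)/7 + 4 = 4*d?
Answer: -2049771/1745 ≈ -1174.7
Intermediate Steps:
t(d) = -28 + 28*d (t(d) = -28 + 7*(4*d) = -28 + 28*d)
l(E) = 4*E² (l(E) = (2*E)*(2*E) = 4*E²)
((510 + l(-14))/(-487 - 211) + Q(10)) + t(-41) = ((510 + 4*(-14)²)/(-487 - 211) + 32/10) + (-28 + 28*(-41)) = ((510 + 4*196)/(-698) + 32*(⅒)) + (-28 - 1148) = ((510 + 784)*(-1/698) + 16/5) - 1176 = (1294*(-1/698) + 16/5) - 1176 = (-647/349 + 16/5) - 1176 = 2349/1745 - 1176 = -2049771/1745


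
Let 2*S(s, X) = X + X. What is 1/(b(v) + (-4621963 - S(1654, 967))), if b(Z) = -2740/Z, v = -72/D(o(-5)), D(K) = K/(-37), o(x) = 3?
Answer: -222/1026291145 ≈ -2.1631e-7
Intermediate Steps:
D(K) = -K/37 (D(K) = K*(-1/37) = -K/37)
S(s, X) = X (S(s, X) = (X + X)/2 = (2*X)/2 = X)
v = 888 (v = -72/((-1/37*3)) = -72/(-3/37) = -72*(-37/3) = 888)
1/(b(v) + (-4621963 - S(1654, 967))) = 1/(-2740/888 + (-4621963 - 1*967)) = 1/(-2740*1/888 + (-4621963 - 967)) = 1/(-685/222 - 4622930) = 1/(-1026291145/222) = -222/1026291145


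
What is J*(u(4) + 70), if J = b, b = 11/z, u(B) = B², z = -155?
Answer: -946/155 ≈ -6.1032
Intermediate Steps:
b = -11/155 (b = 11/(-155) = 11*(-1/155) = -11/155 ≈ -0.070968)
J = -11/155 ≈ -0.070968
J*(u(4) + 70) = -11*(4² + 70)/155 = -11*(16 + 70)/155 = -11/155*86 = -946/155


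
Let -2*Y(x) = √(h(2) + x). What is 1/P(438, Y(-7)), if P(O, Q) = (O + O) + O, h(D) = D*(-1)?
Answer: 1/1314 ≈ 0.00076103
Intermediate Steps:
h(D) = -D
Y(x) = -√(-2 + x)/2 (Y(x) = -√(-1*2 + x)/2 = -√(-2 + x)/2)
P(O, Q) = 3*O (P(O, Q) = 2*O + O = 3*O)
1/P(438, Y(-7)) = 1/(3*438) = 1/1314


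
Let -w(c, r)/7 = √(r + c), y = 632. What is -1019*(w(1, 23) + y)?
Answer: -644008 + 14266*√6 ≈ -6.0906e+5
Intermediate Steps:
w(c, r) = -7*√(c + r) (w(c, r) = -7*√(r + c) = -7*√(c + r))
-1019*(w(1, 23) + y) = -1019*(-7*√(1 + 23) + 632) = -1019*(-14*√6 + 632) = -1019*(632 - 14*√6) = -644008 + 14266*√6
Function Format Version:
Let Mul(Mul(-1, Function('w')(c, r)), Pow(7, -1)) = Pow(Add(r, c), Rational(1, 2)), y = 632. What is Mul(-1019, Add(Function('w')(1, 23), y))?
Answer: Add(-644008, Mul(14266, Pow(6, Rational(1, 2)))) ≈ -6.0906e+5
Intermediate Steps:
Function('w')(c, r) = Mul(-7, Pow(Add(c, r), Rational(1, 2))) (Function('w')(c, r) = Mul(-7, Pow(Add(r, c), Rational(1, 2))) = Mul(-7, Pow(Add(c, r), Rational(1, 2))))
Mul(-1019, Add(Function('w')(1, 23), y)) = Mul(-1019, Add(Mul(-7, Pow(Add(1, 23), Rational(1, 2))), 632)) = Mul(-1019, Add(Mul(-7, Pow(24, Rational(1, 2))), 632)) = Mul(-1019, Add(Mul(-7, Mul(2, Pow(6, Rational(1, 2)))), 632)) = Mul(-1019, Add(Mul(-14, Pow(6, Rational(1, 2))), 632)) = Mul(-1019, Add(632, Mul(-14, Pow(6, Rational(1, 2))))) = Add(-644008, Mul(14266, Pow(6, Rational(1, 2))))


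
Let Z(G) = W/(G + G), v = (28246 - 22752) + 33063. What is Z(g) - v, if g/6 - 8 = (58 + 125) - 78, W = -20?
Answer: -13070828/339 ≈ -38557.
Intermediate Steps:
g = 678 (g = 48 + 6*((58 + 125) - 78) = 48 + 6*(183 - 78) = 48 + 6*105 = 48 + 630 = 678)
v = 38557 (v = 5494 + 33063 = 38557)
Z(G) = -10/G (Z(G) = -20/(G + G) = -20/(2*G) = (1/(2*G))*(-20) = -10/G)
Z(g) - v = -10/678 - 1*38557 = -10*1/678 - 38557 = -5/339 - 38557 = -13070828/339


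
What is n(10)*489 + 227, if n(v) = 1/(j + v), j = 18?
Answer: 6845/28 ≈ 244.46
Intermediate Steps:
n(v) = 1/(18 + v)
n(10)*489 + 227 = 489/(18 + 10) + 227 = 489/28 + 227 = 6845/28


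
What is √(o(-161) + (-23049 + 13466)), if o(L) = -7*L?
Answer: 2*I*√2114 ≈ 91.957*I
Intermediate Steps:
√(o(-161) + (-23049 + 13466)) = √(-7*(-161) + (-23049 + 13466)) = √(1127 - 9583) = √(-8456) = 2*I*√2114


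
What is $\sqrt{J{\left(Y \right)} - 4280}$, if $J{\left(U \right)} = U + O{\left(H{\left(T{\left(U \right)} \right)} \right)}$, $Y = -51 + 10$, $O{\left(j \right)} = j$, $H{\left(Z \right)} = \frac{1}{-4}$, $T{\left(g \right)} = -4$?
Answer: $\frac{i \sqrt{17285}}{2} \approx 65.736 i$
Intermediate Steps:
$H{\left(Z \right)} = - \frac{1}{4}$
$Y = -41$
$J{\left(U \right)} = - \frac{1}{4} + U$ ($J{\left(U \right)} = U - \frac{1}{4} = - \frac{1}{4} + U$)
$\sqrt{J{\left(Y \right)} - 4280} = \sqrt{\left(- \frac{1}{4} - 41\right) - 4280} = \sqrt{- \frac{165}{4} - 4280} = \sqrt{- \frac{17285}{4}} = \frac{i \sqrt{17285}}{2}$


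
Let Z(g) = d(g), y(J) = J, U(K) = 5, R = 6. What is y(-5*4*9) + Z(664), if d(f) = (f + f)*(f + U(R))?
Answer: 888252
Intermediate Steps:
d(f) = 2*f*(5 + f) (d(f) = (f + f)*(f + 5) = (2*f)*(5 + f) = 2*f*(5 + f))
Z(g) = 2*g*(5 + g)
y(-5*4*9) + Z(664) = -5*4*9 + 2*664*(5 + 664) = -20*9 + 2*664*669 = -180 + 888432 = 888252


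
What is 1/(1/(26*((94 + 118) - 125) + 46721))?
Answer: 48983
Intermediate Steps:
1/(1/(26*((94 + 118) - 125) + 46721)) = 1/(1/(26*(212 - 125) + 46721)) = 1/(1/(26*87 + 46721)) = 1/(1/(2262 + 46721)) = 1/(1/48983) = 48983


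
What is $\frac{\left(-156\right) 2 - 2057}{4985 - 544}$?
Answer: $- \frac{2369}{4441} \approx -0.53344$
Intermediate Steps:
$\frac{\left(-156\right) 2 - 2057}{4985 - 544} = \frac{-312 - 2057}{4441} = \left(-2369\right) \frac{1}{4441} = - \frac{2369}{4441}$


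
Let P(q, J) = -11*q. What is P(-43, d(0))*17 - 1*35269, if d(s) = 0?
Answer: -27228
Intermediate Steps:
P(-43, d(0))*17 - 1*35269 = -11*(-43)*17 - 1*35269 = 473*17 - 35269 = 8041 - 35269 = -27228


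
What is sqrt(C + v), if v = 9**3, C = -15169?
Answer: 38*I*sqrt(10) ≈ 120.17*I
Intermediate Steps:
v = 729
sqrt(C + v) = sqrt(-15169 + 729) = sqrt(-14440) = 38*I*sqrt(10)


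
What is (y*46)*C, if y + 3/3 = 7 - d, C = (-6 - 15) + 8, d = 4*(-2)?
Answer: -8372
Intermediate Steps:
d = -8
C = -13 (C = -21 + 8 = -13)
y = 14 (y = -1 + (7 - 1*(-8)) = -1 + (7 + 8) = -1 + 15 = 14)
(y*46)*C = (14*46)*(-13) = 644*(-13) = -8372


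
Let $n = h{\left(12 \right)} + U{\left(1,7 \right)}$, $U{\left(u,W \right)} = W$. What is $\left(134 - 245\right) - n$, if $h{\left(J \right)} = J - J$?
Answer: $-118$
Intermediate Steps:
$h{\left(J \right)} = 0$
$n = 7$ ($n = 0 + 7 = 7$)
$\left(134 - 245\right) - n = \left(134 - 245\right) - 7 = -111 - 7 = -118$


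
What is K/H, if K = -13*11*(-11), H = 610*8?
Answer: 1573/4880 ≈ 0.32234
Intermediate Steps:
H = 4880
K = 1573 (K = -143*(-11) = 1573)
K/H = 1573/4880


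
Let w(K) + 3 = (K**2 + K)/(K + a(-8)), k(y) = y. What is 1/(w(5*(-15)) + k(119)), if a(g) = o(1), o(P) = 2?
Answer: 73/2918 ≈ 0.025017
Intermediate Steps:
a(g) = 2
w(K) = -3 + (K + K**2)/(2 + K) (w(K) = -3 + (K**2 + K)/(K + 2) = -3 + (K + K**2)/(2 + K))
1/(w(5*(-15)) + k(119)) = 1/((-6 + (5*(-15))**2 - 10*(-15))/(2 + 5*(-15)) + 119) = 1/((-6 + (-75)**2 - 2*(-75))/(2 - 75) + 119) = 1/((-6 + 5625 + 150)/(-73) + 119) = 1/(-1/73*5769 + 119) = 1/(-5769/73 + 119) = 1/(2918/73) = 73/2918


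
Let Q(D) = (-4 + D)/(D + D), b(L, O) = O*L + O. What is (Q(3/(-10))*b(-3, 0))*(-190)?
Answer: 0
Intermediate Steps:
b(L, O) = O + L*O (b(L, O) = L*O + O = O + L*O)
Q(D) = (-4 + D)/(2*D) (Q(D) = (-4 + D)/((2*D)) = (-4 + D)*(1/(2*D)) = (-4 + D)/(2*D))
(Q(3/(-10))*b(-3, 0))*(-190) = (((-4 + 3/(-10))/(2*((3/(-10)))))*(0*(1 - 3)))*(-190) = (((-4 + 3*(-⅒))/(2*((3*(-⅒)))))*(0*(-2)))*(-190) = (((-4 - 3/10)/(2*(-3/10)))*0)*(-190) = (((½)*(-10/3)*(-43/10))*0)*(-190) = ((43/6)*0)*(-190) = 0*(-190) = 0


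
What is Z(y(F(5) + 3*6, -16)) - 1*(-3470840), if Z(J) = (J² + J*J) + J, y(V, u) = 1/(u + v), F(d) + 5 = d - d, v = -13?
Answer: 2918976413/841 ≈ 3.4708e+6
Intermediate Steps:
F(d) = -5 (F(d) = -5 + (d - d) = -5 + 0 = -5)
y(V, u) = 1/(-13 + u) (y(V, u) = 1/(u - 13) = 1/(-13 + u))
Z(J) = J + 2*J² (Z(J) = (J² + J²) + J = 2*J² + J = J + 2*J²)
Z(y(F(5) + 3*6, -16)) - 1*(-3470840) = (1 + 2/(-13 - 16))/(-13 - 16) - 1*(-3470840) = (1 + 2/(-29))/(-29) + 3470840 = -(1 + 2*(-1/29))/29 + 3470840 = -(1 - 2/29)/29 + 3470840 = -1/29*27/29 + 3470840 = -27/841 + 3470840 = 2918976413/841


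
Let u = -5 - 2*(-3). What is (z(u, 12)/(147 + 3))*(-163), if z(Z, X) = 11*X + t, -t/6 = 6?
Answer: -2608/25 ≈ -104.32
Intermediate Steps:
t = -36 (t = -6*6 = -36)
u = 1 (u = -5 + 6 = 1)
z(Z, X) = -36 + 11*X (z(Z, X) = 11*X - 36 = -36 + 11*X)
(z(u, 12)/(147 + 3))*(-163) = ((-36 + 11*12)/(147 + 3))*(-163) = ((-36 + 132)/150)*(-163) = (96*(1/150))*(-163) = (16/25)*(-163) = -2608/25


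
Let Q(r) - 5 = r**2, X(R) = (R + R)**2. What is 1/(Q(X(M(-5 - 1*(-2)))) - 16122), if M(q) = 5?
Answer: -1/6117 ≈ -0.00016348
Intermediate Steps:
X(R) = 4*R**2 (X(R) = (2*R)**2 = 4*R**2)
Q(r) = 5 + r**2
1/(Q(X(M(-5 - 1*(-2)))) - 16122) = 1/((5 + (4*5**2)**2) - 16122) = 1/((5 + (4*25)**2) - 16122) = 1/((5 + 100**2) - 16122) = 1/((5 + 10000) - 16122) = 1/(10005 - 16122) = 1/(-6117) = -1/6117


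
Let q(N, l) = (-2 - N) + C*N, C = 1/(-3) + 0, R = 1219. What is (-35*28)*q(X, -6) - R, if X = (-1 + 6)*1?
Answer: 21823/3 ≈ 7274.3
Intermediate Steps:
C = -1/3 (C = -1/3 + 0 = -1/3 ≈ -0.33333)
X = 5 (X = 5*1 = 5)
q(N, l) = -2 - 4*N/3 (q(N, l) = (-2 - N) - N/3 = -2 - 4*N/3)
(-35*28)*q(X, -6) - R = (-35*28)*(-2 - 4/3*5) - 1*1219 = -980*(-2 - 20/3) - 1219 = -980*(-26/3) - 1219 = 25480/3 - 1219 = 21823/3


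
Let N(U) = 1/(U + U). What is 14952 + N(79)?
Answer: 2362417/158 ≈ 14952.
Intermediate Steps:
N(U) = 1/(2*U)
14952 + N(79) = 14952 + (1/2)/79 = 14952 + (1/2)*(1/79) = 14952 + 1/158 = 2362417/158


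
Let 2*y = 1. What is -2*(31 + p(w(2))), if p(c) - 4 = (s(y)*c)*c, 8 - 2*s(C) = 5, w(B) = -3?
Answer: -97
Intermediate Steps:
y = ½ (y = (½)*1 = ½ ≈ 0.50000)
s(C) = 3/2 (s(C) = 4 - ½*5 = 4 - 5/2 = 3/2)
p(c) = 4 + 3*c²/2 (p(c) = 4 + (3*c/2)*c = 4 + 3*c²/2)
-2*(31 + p(w(2))) = -2*(31 + (4 + (3/2)*(-3)²)) = -2*(31 + (4 + (3/2)*9)) = -2*(31 + (4 + 27/2)) = -2*(31 + 35/2) = -2*97/2 = -97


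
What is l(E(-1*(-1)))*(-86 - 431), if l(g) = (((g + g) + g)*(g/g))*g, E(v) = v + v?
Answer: -6204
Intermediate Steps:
E(v) = 2*v
l(g) = 3*g**2 (l(g) = ((2*g + g)*1)*g = ((3*g)*1)*g = (3*g)*g = 3*g**2)
l(E(-1*(-1)))*(-86 - 431) = (3*(2*(-1*(-1)))**2)*(-86 - 431) = (3*(2*1)**2)*(-517) = (3*2**2)*(-517) = (3*4)*(-517) = 12*(-517) = -6204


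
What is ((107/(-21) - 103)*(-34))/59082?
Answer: 38590/620361 ≈ 0.062206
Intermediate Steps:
((107/(-21) - 103)*(-34))/59082 = ((107*(-1/21) - 103)*(-34))*(1/59082) = ((-107/21 - 103)*(-34))*(1/59082) = -2270/21*(-34)*(1/59082) = (77180/21)*(1/59082) = 38590/620361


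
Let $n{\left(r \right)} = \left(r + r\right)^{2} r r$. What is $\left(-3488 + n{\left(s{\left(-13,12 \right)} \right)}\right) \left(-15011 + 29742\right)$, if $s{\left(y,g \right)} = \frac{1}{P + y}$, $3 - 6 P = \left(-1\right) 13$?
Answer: $- \frac{47452100051444}{923521} \approx -5.1382 \cdot 10^{7}$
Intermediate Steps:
$P = \frac{8}{3}$ ($P = \frac{1}{2} - \frac{\left(-1\right) 13}{6} = \frac{1}{2} - - \frac{13}{6} = \frac{1}{2} + \frac{13}{6} = \frac{8}{3} \approx 2.6667$)
$s{\left(y,g \right)} = \frac{1}{\frac{8}{3} + y}$
$n{\left(r \right)} = 4 r^{4}$ ($n{\left(r \right)} = \left(2 r\right)^{2} r r = 4 r^{2} r r = 4 r^{3} r = 4 r^{4}$)
$\left(-3488 + n{\left(s{\left(-13,12 \right)} \right)}\right) \left(-15011 + 29742\right) = \left(-3488 + 4 \left(\frac{3}{8 + 3 \left(-13\right)}\right)^{4}\right) \left(-15011 + 29742\right) = \left(-3488 + 4 \left(\frac{3}{8 - 39}\right)^{4}\right) 14731 = \left(-3488 + 4 \left(\frac{3}{-31}\right)^{4}\right) 14731 = \left(-3488 + 4 \left(3 \left(- \frac{1}{31}\right)\right)^{4}\right) 14731 = \left(-3488 + 4 \left(- \frac{3}{31}\right)^{4}\right) 14731 = \left(-3488 + 4 \cdot \frac{81}{923521}\right) 14731 = \left(-3488 + \frac{324}{923521}\right) 14731 = \left(- \frac{3221240924}{923521}\right) 14731 = - \frac{47452100051444}{923521}$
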